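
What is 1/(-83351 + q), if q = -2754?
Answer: -1/86105 ≈ -1.1614e-5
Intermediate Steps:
1/(-83351 + q) = 1/(-83351 - 2754) = 1/(-86105) = -1/86105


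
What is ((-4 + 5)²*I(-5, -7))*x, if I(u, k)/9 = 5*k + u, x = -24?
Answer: 8640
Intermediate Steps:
I(u, k) = 9*u + 45*k (I(u, k) = 9*(5*k + u) = 9*(u + 5*k) = 9*u + 45*k)
((-4 + 5)²*I(-5, -7))*x = ((-4 + 5)²*(9*(-5) + 45*(-7)))*(-24) = (1²*(-45 - 315))*(-24) = (1*(-360))*(-24) = -360*(-24) = 8640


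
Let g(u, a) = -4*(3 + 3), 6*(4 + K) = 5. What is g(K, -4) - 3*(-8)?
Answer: 0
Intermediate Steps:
K = -19/6 (K = -4 + (⅙)*5 = -4 + ⅚ = -19/6 ≈ -3.1667)
g(u, a) = -24 (g(u, a) = -4*6 = -24)
g(K, -4) - 3*(-8) = -24 - 3*(-8) = -24 + 24 = 0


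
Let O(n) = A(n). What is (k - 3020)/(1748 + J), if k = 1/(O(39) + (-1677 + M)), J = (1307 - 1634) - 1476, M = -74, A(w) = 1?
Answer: 5285001/96250 ≈ 54.909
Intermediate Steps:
J = -1803 (J = -327 - 1476 = -1803)
O(n) = 1
k = -1/1750 (k = 1/(1 + (-1677 - 74)) = 1/(1 - 1751) = 1/(-1750) = -1/1750 ≈ -0.00057143)
(k - 3020)/(1748 + J) = (-1/1750 - 3020)/(1748 - 1803) = -5285001/1750/(-55) = -5285001/1750*(-1/55) = 5285001/96250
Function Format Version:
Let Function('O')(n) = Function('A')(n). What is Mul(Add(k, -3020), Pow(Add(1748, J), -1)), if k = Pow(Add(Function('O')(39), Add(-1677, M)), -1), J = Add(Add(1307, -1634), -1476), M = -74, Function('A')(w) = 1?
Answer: Rational(5285001, 96250) ≈ 54.909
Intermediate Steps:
J = -1803 (J = Add(-327, -1476) = -1803)
Function('O')(n) = 1
k = Rational(-1, 1750) (k = Pow(Add(1, Add(-1677, -74)), -1) = Pow(Add(1, -1751), -1) = Pow(-1750, -1) = Rational(-1, 1750) ≈ -0.00057143)
Mul(Add(k, -3020), Pow(Add(1748, J), -1)) = Mul(Add(Rational(-1, 1750), -3020), Pow(Add(1748, -1803), -1)) = Mul(Rational(-5285001, 1750), Pow(-55, -1)) = Mul(Rational(-5285001, 1750), Rational(-1, 55)) = Rational(5285001, 96250)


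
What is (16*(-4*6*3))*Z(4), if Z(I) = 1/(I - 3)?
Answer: -1152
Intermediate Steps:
Z(I) = 1/(-3 + I)
(16*(-4*6*3))*Z(4) = (16*(-4*6*3))/(-3 + 4) = (16*(-24*3))/1 = (16*(-72))*1 = -1152*1 = -1152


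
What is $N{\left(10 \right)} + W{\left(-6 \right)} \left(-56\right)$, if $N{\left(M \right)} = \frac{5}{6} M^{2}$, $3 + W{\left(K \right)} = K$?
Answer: $\frac{1762}{3} \approx 587.33$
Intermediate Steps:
$W{\left(K \right)} = -3 + K$
$N{\left(M \right)} = \frac{5 M^{2}}{6}$ ($N{\left(M \right)} = 5 \cdot \frac{1}{6} M^{2} = \frac{5 M^{2}}{6}$)
$N{\left(10 \right)} + W{\left(-6 \right)} \left(-56\right) = \frac{5 \cdot 10^{2}}{6} + \left(-3 - 6\right) \left(-56\right) = \frac{5}{6} \cdot 100 - -504 = \frac{250}{3} + 504 = \frac{1762}{3}$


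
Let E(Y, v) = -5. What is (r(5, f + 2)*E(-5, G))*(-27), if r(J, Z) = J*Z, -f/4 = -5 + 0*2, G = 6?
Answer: 14850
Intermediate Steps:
f = 20 (f = -4*(-5 + 0*2) = -4*(-5 + 0) = -4*(-5) = 20)
(r(5, f + 2)*E(-5, G))*(-27) = ((5*(20 + 2))*(-5))*(-27) = ((5*22)*(-5))*(-27) = (110*(-5))*(-27) = -550*(-27) = 14850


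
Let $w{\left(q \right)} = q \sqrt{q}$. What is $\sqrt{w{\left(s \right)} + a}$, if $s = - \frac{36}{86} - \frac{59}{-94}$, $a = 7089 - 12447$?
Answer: $\frac{\sqrt{-87537739512 + 10985 \sqrt{20210}}}{4042} \approx 73.198 i$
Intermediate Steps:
$a = -5358$ ($a = 7089 - 12447 = -5358$)
$s = \frac{845}{4042}$ ($s = \left(-36\right) \frac{1}{86} - - \frac{59}{94} = - \frac{18}{43} + \frac{59}{94} = \frac{845}{4042} \approx 0.20905$)
$w{\left(q \right)} = q^{\frac{3}{2}}$
$\sqrt{w{\left(s \right)} + a} = \sqrt{\left(\frac{845}{4042}\right)^{\frac{3}{2}} - 5358} = \sqrt{\frac{10985 \sqrt{20210}}{16337764} - 5358} = \sqrt{-5358 + \frac{10985 \sqrt{20210}}{16337764}}$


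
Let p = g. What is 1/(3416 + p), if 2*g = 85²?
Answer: 2/14057 ≈ 0.00014228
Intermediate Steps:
g = 7225/2 (g = (½)*85² = (½)*7225 = 7225/2 ≈ 3612.5)
p = 7225/2 ≈ 3612.5
1/(3416 + p) = 1/(3416 + 7225/2) = 1/(14057/2) = 2/14057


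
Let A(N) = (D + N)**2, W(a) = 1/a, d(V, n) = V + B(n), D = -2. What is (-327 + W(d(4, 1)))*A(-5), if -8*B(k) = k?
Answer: -496321/31 ≈ -16010.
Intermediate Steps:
B(k) = -k/8
d(V, n) = V - n/8
A(N) = (-2 + N)**2
(-327 + W(d(4, 1)))*A(-5) = (-327 + 1/(4 - 1/8*1))*(-2 - 5)**2 = (-327 + 1/(4 - 1/8))*(-7)**2 = (-327 + 1/(31/8))*49 = (-327 + 8/31)*49 = -10129/31*49 = -496321/31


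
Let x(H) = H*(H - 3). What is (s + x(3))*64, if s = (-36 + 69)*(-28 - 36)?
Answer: -135168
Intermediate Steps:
s = -2112 (s = 33*(-64) = -2112)
x(H) = H*(-3 + H)
(s + x(3))*64 = (-2112 + 3*(-3 + 3))*64 = (-2112 + 3*0)*64 = (-2112 + 0)*64 = -2112*64 = -135168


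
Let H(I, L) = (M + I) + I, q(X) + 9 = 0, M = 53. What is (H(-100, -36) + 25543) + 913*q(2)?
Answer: 17179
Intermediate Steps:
q(X) = -9 (q(X) = -9 + 0 = -9)
H(I, L) = 53 + 2*I (H(I, L) = (53 + I) + I = 53 + 2*I)
(H(-100, -36) + 25543) + 913*q(2) = ((53 + 2*(-100)) + 25543) + 913*(-9) = ((53 - 200) + 25543) - 8217 = (-147 + 25543) - 8217 = 25396 - 8217 = 17179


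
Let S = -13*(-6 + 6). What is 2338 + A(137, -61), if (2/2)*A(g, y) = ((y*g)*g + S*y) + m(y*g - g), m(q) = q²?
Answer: 71005465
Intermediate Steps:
S = 0 (S = -13*0 = 0)
A(g, y) = (-g + g*y)² + y*g² (A(g, y) = ((y*g)*g + 0*y) + (y*g - g)² = ((g*y)*g + 0) + (g*y - g)² = (y*g² + 0) + (-g + g*y)² = y*g² + (-g + g*y)² = (-g + g*y)² + y*g²)
2338 + A(137, -61) = 2338 + 137²*(-61 + (-1 - 61)²) = 2338 + 18769*(-61 + (-62)²) = 2338 + 18769*(-61 + 3844) = 2338 + 18769*3783 = 2338 + 71003127 = 71005465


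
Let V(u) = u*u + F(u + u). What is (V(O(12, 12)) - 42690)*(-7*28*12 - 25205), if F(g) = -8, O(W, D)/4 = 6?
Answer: 1160755954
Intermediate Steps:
O(W, D) = 24 (O(W, D) = 4*6 = 24)
V(u) = -8 + u² (V(u) = u*u - 8 = u² - 8 = -8 + u²)
(V(O(12, 12)) - 42690)*(-7*28*12 - 25205) = ((-8 + 24²) - 42690)*(-7*28*12 - 25205) = ((-8 + 576) - 42690)*(-196*12 - 25205) = (568 - 42690)*(-2352 - 25205) = -42122*(-27557) = 1160755954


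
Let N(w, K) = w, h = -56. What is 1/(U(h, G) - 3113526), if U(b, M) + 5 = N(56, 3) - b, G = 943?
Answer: -1/3113419 ≈ -3.2119e-7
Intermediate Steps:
U(b, M) = 51 - b (U(b, M) = -5 + (56 - b) = 51 - b)
1/(U(h, G) - 3113526) = 1/((51 - 1*(-56)) - 3113526) = 1/((51 + 56) - 3113526) = 1/(107 - 3113526) = 1/(-3113419) = -1/3113419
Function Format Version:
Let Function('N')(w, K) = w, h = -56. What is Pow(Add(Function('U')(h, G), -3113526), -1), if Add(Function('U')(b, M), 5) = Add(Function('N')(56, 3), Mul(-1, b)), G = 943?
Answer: Rational(-1, 3113419) ≈ -3.2119e-7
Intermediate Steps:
Function('U')(b, M) = Add(51, Mul(-1, b)) (Function('U')(b, M) = Add(-5, Add(56, Mul(-1, b))) = Add(51, Mul(-1, b)))
Pow(Add(Function('U')(h, G), -3113526), -1) = Pow(Add(Add(51, Mul(-1, -56)), -3113526), -1) = Pow(Add(Add(51, 56), -3113526), -1) = Pow(Add(107, -3113526), -1) = Pow(-3113419, -1) = Rational(-1, 3113419)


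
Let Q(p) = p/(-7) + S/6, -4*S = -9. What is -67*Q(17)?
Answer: 7705/56 ≈ 137.59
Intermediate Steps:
S = 9/4 (S = -1/4*(-9) = 9/4 ≈ 2.2500)
Q(p) = 3/8 - p/7 (Q(p) = p/(-7) + (9/4)/6 = p*(-1/7) + (9/4)*(1/6) = -p/7 + 3/8 = 3/8 - p/7)
-67*Q(17) = -67*(3/8 - 1/7*17) = -67*(3/8 - 17/7) = -67*(-115/56) = 7705/56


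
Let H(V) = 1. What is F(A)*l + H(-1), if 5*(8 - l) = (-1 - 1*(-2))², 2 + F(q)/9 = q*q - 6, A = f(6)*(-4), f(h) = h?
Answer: 199373/5 ≈ 39875.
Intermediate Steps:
A = -24 (A = 6*(-4) = -24)
F(q) = -72 + 9*q² (F(q) = -18 + 9*(q*q - 6) = -18 + 9*(q² - 6) = -18 + 9*(-6 + q²) = -18 + (-54 + 9*q²) = -72 + 9*q²)
l = 39/5 (l = 8 - (-1 - 1*(-2))²/5 = 8 - (-1 + 2)²/5 = 8 - ⅕*1² = 8 - ⅕*1 = 8 - ⅕ = 39/5 ≈ 7.8000)
F(A)*l + H(-1) = (-72 + 9*(-24)²)*(39/5) + 1 = (-72 + 9*576)*(39/5) + 1 = (-72 + 5184)*(39/5) + 1 = 5112*(39/5) + 1 = 199368/5 + 1 = 199373/5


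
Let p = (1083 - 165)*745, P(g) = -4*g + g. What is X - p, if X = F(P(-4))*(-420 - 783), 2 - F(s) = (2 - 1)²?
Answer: -685113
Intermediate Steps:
P(g) = -3*g
F(s) = 1 (F(s) = 2 - (2 - 1)² = 2 - 1*1² = 2 - 1*1 = 2 - 1 = 1)
p = 683910 (p = 918*745 = 683910)
X = -1203 (X = 1*(-420 - 783) = 1*(-1203) = -1203)
X - p = -1203 - 1*683910 = -1203 - 683910 = -685113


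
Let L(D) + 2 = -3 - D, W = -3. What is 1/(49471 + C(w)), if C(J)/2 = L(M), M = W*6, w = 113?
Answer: 1/49497 ≈ 2.0203e-5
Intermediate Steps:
M = -18 (M = -3*6 = -18)
L(D) = -5 - D (L(D) = -2 + (-3 - D) = -5 - D)
C(J) = 26 (C(J) = 2*(-5 - 1*(-18)) = 2*(-5 + 18) = 2*13 = 26)
1/(49471 + C(w)) = 1/(49471 + 26) = 1/49497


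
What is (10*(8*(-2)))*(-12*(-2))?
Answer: -3840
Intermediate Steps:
(10*(8*(-2)))*(-12*(-2)) = (10*(-16))*24 = -160*24 = -3840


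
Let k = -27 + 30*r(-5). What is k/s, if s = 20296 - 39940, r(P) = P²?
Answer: -241/6548 ≈ -0.036805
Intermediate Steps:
k = 723 (k = -27 + 30*(-5)² = -27 + 30*25 = -27 + 750 = 723)
s = -19644
k/s = 723/(-19644) = 723*(-1/19644) = -241/6548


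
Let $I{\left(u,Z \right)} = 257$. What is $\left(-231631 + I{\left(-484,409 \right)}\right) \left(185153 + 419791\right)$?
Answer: $-139968313056$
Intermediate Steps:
$\left(-231631 + I{\left(-484,409 \right)}\right) \left(185153 + 419791\right) = \left(-231631 + 257\right) \left(185153 + 419791\right) = \left(-231374\right) 604944 = -139968313056$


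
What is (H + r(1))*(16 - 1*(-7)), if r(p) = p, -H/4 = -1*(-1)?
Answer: -69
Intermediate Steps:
H = -4 (H = -(-4)*(-1) = -4*1 = -4)
(H + r(1))*(16 - 1*(-7)) = (-4 + 1)*(16 - 1*(-7)) = -3*(16 + 7) = -3*23 = -69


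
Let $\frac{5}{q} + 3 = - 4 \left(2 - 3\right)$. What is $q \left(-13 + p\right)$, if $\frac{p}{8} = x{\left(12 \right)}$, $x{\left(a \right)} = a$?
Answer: $415$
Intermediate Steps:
$q = 5$ ($q = \frac{5}{-3 - 4 \left(2 - 3\right)} = \frac{5}{-3 - -4} = \frac{5}{-3 + 4} = \frac{5}{1} = 5 \cdot 1 = 5$)
$p = 96$ ($p = 8 \cdot 12 = 96$)
$q \left(-13 + p\right) = 5 \left(-13 + 96\right) = 5 \cdot 83 = 415$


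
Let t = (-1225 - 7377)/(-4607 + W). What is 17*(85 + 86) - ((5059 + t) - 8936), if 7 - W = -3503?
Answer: 7433446/1097 ≈ 6776.2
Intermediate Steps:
W = 3510 (W = 7 - 1*(-3503) = 7 + 3503 = 3510)
t = 8602/1097 (t = (-1225 - 7377)/(-4607 + 3510) = -8602/(-1097) = -8602*(-1/1097) = 8602/1097 ≈ 7.8414)
17*(85 + 86) - ((5059 + t) - 8936) = 17*(85 + 86) - ((5059 + 8602/1097) - 8936) = 17*171 - (5558325/1097 - 8936) = 2907 - 1*(-4244467/1097) = 2907 + 4244467/1097 = 7433446/1097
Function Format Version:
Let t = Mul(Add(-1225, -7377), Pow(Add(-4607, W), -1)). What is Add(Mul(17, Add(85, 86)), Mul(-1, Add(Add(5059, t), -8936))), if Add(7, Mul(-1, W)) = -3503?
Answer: Rational(7433446, 1097) ≈ 6776.2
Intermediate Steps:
W = 3510 (W = Add(7, Mul(-1, -3503)) = Add(7, 3503) = 3510)
t = Rational(8602, 1097) (t = Mul(Add(-1225, -7377), Pow(Add(-4607, 3510), -1)) = Mul(-8602, Pow(-1097, -1)) = Mul(-8602, Rational(-1, 1097)) = Rational(8602, 1097) ≈ 7.8414)
Add(Mul(17, Add(85, 86)), Mul(-1, Add(Add(5059, t), -8936))) = Add(Mul(17, Add(85, 86)), Mul(-1, Add(Add(5059, Rational(8602, 1097)), -8936))) = Add(Mul(17, 171), Mul(-1, Add(Rational(5558325, 1097), -8936))) = Add(2907, Mul(-1, Rational(-4244467, 1097))) = Add(2907, Rational(4244467, 1097)) = Rational(7433446, 1097)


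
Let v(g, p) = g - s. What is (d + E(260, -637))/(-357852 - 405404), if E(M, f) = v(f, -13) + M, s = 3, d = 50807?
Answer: -3879/58712 ≈ -0.066068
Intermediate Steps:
v(g, p) = -3 + g (v(g, p) = g - 1*3 = g - 3 = -3 + g)
E(M, f) = -3 + M + f (E(M, f) = (-3 + f) + M = -3 + M + f)
(d + E(260, -637))/(-357852 - 405404) = (50807 + (-3 + 260 - 637))/(-357852 - 405404) = (50807 - 380)/(-763256) = 50427*(-1/763256) = -3879/58712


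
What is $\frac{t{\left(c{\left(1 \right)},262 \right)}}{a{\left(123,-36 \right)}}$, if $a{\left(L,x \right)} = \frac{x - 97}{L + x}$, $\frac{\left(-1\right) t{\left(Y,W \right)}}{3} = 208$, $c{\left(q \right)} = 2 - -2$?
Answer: $\frac{54288}{133} \approx 408.18$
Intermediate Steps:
$c{\left(q \right)} = 4$ ($c{\left(q \right)} = 2 + 2 = 4$)
$t{\left(Y,W \right)} = -624$ ($t{\left(Y,W \right)} = \left(-3\right) 208 = -624$)
$a{\left(L,x \right)} = \frac{-97 + x}{L + x}$
$\frac{t{\left(c{\left(1 \right)},262 \right)}}{a{\left(123,-36 \right)}} = - \frac{624}{\frac{1}{123 - 36} \left(-97 - 36\right)} = - \frac{624}{\frac{1}{87} \left(-133\right)} = - \frac{624}{- \frac{133}{87}} = \left(-624\right) \left(- \frac{87}{133}\right) = \frac{54288}{133}$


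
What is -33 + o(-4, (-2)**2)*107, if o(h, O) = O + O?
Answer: 823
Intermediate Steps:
o(h, O) = 2*O
-33 + o(-4, (-2)**2)*107 = -33 + (2*(-2)**2)*107 = -33 + (2*4)*107 = -33 + 8*107 = -33 + 856 = 823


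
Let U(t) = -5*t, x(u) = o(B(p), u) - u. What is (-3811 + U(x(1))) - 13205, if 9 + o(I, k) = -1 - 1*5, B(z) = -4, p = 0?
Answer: -16936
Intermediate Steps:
o(I, k) = -15 (o(I, k) = -9 + (-1 - 1*5) = -9 + (-1 - 5) = -9 - 6 = -15)
x(u) = -15 - u
(-3811 + U(x(1))) - 13205 = (-3811 - 5*(-15 - 1*1)) - 13205 = (-3811 - 5*(-15 - 1)) - 13205 = (-3811 - 5*(-16)) - 13205 = (-3811 + 80) - 13205 = -3731 - 13205 = -16936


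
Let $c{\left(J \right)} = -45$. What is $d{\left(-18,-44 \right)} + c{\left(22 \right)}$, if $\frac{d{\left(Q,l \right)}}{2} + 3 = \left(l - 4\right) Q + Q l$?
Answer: $3261$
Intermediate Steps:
$d{\left(Q,l \right)} = -6 + 2 Q l + 2 Q \left(-4 + l\right)$ ($d{\left(Q,l \right)} = -6 + 2 \left(\left(l - 4\right) Q + Q l\right) = -6 + 2 \left(\left(-4 + l\right) Q + Q l\right) = -6 + 2 \left(Q \left(-4 + l\right) + Q l\right) = -6 + 2 \left(Q l + Q \left(-4 + l\right)\right) = -6 + \left(2 Q l + 2 Q \left(-4 + l\right)\right) = -6 + 2 Q l + 2 Q \left(-4 + l\right)$)
$d{\left(-18,-44 \right)} + c{\left(22 \right)} = \left(-6 - -144 + 4 \left(-18\right) \left(-44\right)\right) - 45 = \left(-6 + 144 + 3168\right) - 45 = 3306 - 45 = 3261$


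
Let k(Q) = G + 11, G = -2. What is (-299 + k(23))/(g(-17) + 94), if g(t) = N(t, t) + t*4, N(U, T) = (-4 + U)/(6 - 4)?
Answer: -580/31 ≈ -18.710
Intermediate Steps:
N(U, T) = -2 + U/2 (N(U, T) = (-4 + U)/2 = (-4 + U)*(½) = -2 + U/2)
k(Q) = 9 (k(Q) = -2 + 11 = 9)
g(t) = -2 + 9*t/2 (g(t) = (-2 + t/2) + t*4 = (-2 + t/2) + 4*t = -2 + 9*t/2)
(-299 + k(23))/(g(-17) + 94) = (-299 + 9)/((-2 + (9/2)*(-17)) + 94) = -290/((-2 - 153/2) + 94) = -290/(-157/2 + 94) = -290/31/2 = -290*2/31 = -580/31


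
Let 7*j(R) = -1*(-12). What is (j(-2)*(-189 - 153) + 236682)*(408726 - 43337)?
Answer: 603867438630/7 ≈ 8.6267e+10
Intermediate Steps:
j(R) = 12/7 (j(R) = (-1*(-12))/7 = (⅐)*12 = 12/7)
(j(-2)*(-189 - 153) + 236682)*(408726 - 43337) = (12*(-189 - 153)/7 + 236682)*(408726 - 43337) = ((12/7)*(-342) + 236682)*365389 = (-4104/7 + 236682)*365389 = (1652670/7)*365389 = 603867438630/7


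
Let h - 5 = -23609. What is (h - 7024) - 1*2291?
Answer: -32919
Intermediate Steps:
h = -23604 (h = 5 - 23609 = -23604)
(h - 7024) - 1*2291 = (-23604 - 7024) - 1*2291 = -30628 - 2291 = -32919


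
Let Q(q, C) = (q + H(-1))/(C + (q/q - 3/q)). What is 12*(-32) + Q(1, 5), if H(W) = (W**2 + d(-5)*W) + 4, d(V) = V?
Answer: -1141/3 ≈ -380.33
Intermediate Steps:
H(W) = 4 + W**2 - 5*W (H(W) = (W**2 - 5*W) + 4 = 4 + W**2 - 5*W)
Q(q, C) = (10 + q)/(1 + C - 3/q) (Q(q, C) = (q + (4 + (-1)**2 - 5*(-1)))/(C + (q/q - 3/q)) = (q + (4 + 1 + 5))/(C + (1 - 3/q)) = (q + 10)/(1 + C - 3/q) = (10 + q)/(1 + C - 3/q))
12*(-32) + Q(1, 5) = 12*(-32) + 1*(10 + 1)/(-3 + 1 + 5*1) = -384 + 1*11/(-3 + 1 + 5) = -384 + 1*11/3 = -384 + 1*(1/3)*11 = -384 + 11/3 = -1141/3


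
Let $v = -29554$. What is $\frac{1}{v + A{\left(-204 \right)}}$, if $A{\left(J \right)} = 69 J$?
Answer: $- \frac{1}{43630} \approx -2.292 \cdot 10^{-5}$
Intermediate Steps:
$\frac{1}{v + A{\left(-204 \right)}} = \frac{1}{-29554 + 69 \left(-204\right)} = \frac{1}{-29554 - 14076} = \frac{1}{-43630} = - \frac{1}{43630}$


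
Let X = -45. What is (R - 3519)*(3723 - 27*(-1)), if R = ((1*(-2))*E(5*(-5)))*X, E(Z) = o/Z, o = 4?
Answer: -13250250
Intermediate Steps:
E(Z) = 4/Z
R = -72/5 (R = ((1*(-2))*(4/((5*(-5)))))*(-45) = -8/(-25)*(-45) = -8*(-1)/25*(-45) = -2*(-4/25)*(-45) = (8/25)*(-45) = -72/5 ≈ -14.400)
(R - 3519)*(3723 - 27*(-1)) = (-72/5 - 3519)*(3723 - 27*(-1)) = -17667*(3723 + 27)/5 = -17667/5*3750 = -13250250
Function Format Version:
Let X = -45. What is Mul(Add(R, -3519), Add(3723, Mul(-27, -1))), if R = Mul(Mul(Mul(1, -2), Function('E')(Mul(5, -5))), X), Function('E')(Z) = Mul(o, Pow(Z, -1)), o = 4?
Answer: -13250250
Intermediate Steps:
Function('E')(Z) = Mul(4, Pow(Z, -1))
R = Rational(-72, 5) (R = Mul(Mul(Mul(1, -2), Mul(4, Pow(Mul(5, -5), -1))), -45) = Mul(Mul(-2, Mul(4, Pow(-25, -1))), -45) = Mul(Mul(-2, Mul(4, Rational(-1, 25))), -45) = Mul(Mul(-2, Rational(-4, 25)), -45) = Mul(Rational(8, 25), -45) = Rational(-72, 5) ≈ -14.400)
Mul(Add(R, -3519), Add(3723, Mul(-27, -1))) = Mul(Add(Rational(-72, 5), -3519), Add(3723, Mul(-27, -1))) = Mul(Rational(-17667, 5), Add(3723, 27)) = Mul(Rational(-17667, 5), 3750) = -13250250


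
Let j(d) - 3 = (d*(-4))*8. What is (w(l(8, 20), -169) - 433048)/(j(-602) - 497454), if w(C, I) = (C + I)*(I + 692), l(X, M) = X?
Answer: 517251/478187 ≈ 1.0817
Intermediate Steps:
j(d) = 3 - 32*d (j(d) = 3 + (d*(-4))*8 = 3 - 4*d*8 = 3 - 32*d)
w(C, I) = (692 + I)*(C + I) (w(C, I) = (C + I)*(692 + I) = (692 + I)*(C + I))
(w(l(8, 20), -169) - 433048)/(j(-602) - 497454) = (((-169)² + 692*8 + 692*(-169) + 8*(-169)) - 433048)/((3 - 32*(-602)) - 497454) = ((28561 + 5536 - 116948 - 1352) - 433048)/((3 + 19264) - 497454) = (-84203 - 433048)/(19267 - 497454) = -517251/(-478187) = -517251*(-1/478187) = 517251/478187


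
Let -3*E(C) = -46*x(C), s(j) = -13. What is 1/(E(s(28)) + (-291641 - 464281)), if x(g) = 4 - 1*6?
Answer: -3/2267858 ≈ -1.3228e-6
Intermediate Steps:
x(g) = -2 (x(g) = 4 - 6 = -2)
E(C) = -92/3 (E(C) = -(-46)*(-2)/3 = -⅓*92 = -92/3)
1/(E(s(28)) + (-291641 - 464281)) = 1/(-92/3 + (-291641 - 464281)) = 1/(-92/3 - 755922) = 1/(-2267858/3) = -3/2267858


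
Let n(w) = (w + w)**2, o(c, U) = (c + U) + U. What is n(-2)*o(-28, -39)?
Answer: -1696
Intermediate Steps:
o(c, U) = c + 2*U (o(c, U) = (U + c) + U = c + 2*U)
n(w) = 4*w**2 (n(w) = (2*w)**2 = 4*w**2)
n(-2)*o(-28, -39) = (4*(-2)**2)*(-28 + 2*(-39)) = (4*4)*(-28 - 78) = 16*(-106) = -1696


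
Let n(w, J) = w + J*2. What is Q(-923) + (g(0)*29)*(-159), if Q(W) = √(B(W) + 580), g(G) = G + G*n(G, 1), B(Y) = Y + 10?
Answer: 3*I*√37 ≈ 18.248*I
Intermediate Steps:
n(w, J) = w + 2*J
B(Y) = 10 + Y
g(G) = G + G*(2 + G) (g(G) = G + G*(G + 2*1) = G + G*(G + 2) = G + G*(2 + G))
Q(W) = √(590 + W) (Q(W) = √((10 + W) + 580) = √(590 + W))
Q(-923) + (g(0)*29)*(-159) = √(590 - 923) + ((0*(3 + 0))*29)*(-159) = √(-333) + ((0*3)*29)*(-159) = 3*I*√37 + (0*29)*(-159) = 3*I*√37 + 0*(-159) = 3*I*√37 + 0 = 3*I*√37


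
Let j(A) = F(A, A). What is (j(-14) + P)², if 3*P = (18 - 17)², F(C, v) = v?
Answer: 1681/9 ≈ 186.78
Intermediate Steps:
j(A) = A
P = ⅓ (P = (18 - 17)²/3 = (⅓)*1² = (⅓)*1 = ⅓ ≈ 0.33333)
(j(-14) + P)² = (-14 + ⅓)² = (-41/3)² = 1681/9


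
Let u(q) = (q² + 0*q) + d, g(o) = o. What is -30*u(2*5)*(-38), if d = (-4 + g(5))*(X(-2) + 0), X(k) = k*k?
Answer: 118560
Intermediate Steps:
X(k) = k²
d = 4 (d = (-4 + 5)*((-2)² + 0) = 1*(4 + 0) = 1*4 = 4)
u(q) = 4 + q² (u(q) = (q² + 0*q) + 4 = (q² + 0) + 4 = q² + 4 = 4 + q²)
-30*u(2*5)*(-38) = -30*(4 + (2*5)²)*(-38) = -30*(4 + 10²)*(-38) = -30*(4 + 100)*(-38) = -30*104*(-38) = -3120*(-38) = 118560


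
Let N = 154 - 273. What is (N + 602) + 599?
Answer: 1082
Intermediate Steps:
N = -119
(N + 602) + 599 = (-119 + 602) + 599 = 483 + 599 = 1082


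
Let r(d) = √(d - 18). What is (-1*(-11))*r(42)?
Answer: 22*√6 ≈ 53.889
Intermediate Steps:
r(d) = √(-18 + d)
(-1*(-11))*r(42) = (-1*(-11))*√(-18 + 42) = 11*√24 = 11*(2*√6) = 22*√6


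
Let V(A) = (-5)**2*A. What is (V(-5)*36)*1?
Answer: -4500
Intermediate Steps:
V(A) = 25*A
(V(-5)*36)*1 = ((25*(-5))*36)*1 = -125*36*1 = -4500*1 = -4500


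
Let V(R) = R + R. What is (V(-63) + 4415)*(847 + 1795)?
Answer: 11331538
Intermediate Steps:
V(R) = 2*R
(V(-63) + 4415)*(847 + 1795) = (2*(-63) + 4415)*(847 + 1795) = (-126 + 4415)*2642 = 4289*2642 = 11331538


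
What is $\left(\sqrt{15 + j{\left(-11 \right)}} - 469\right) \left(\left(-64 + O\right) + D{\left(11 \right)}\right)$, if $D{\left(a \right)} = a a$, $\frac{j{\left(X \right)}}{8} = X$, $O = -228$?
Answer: $80199 - 171 i \sqrt{73} \approx 80199.0 - 1461.0 i$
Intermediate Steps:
$j{\left(X \right)} = 8 X$
$D{\left(a \right)} = a^{2}$
$\left(\sqrt{15 + j{\left(-11 \right)}} - 469\right) \left(\left(-64 + O\right) + D{\left(11 \right)}\right) = \left(\sqrt{15 + 8 \left(-11\right)} - 469\right) \left(\left(-64 - 228\right) + 11^{2}\right) = \left(\sqrt{15 - 88} - 469\right) \left(-292 + 121\right) = \left(\sqrt{-73} - 469\right) \left(-171\right) = \left(i \sqrt{73} - 469\right) \left(-171\right) = \left(-469 + i \sqrt{73}\right) \left(-171\right) = 80199 - 171 i \sqrt{73}$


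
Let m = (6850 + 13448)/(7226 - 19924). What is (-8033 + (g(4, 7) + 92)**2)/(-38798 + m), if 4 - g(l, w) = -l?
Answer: -12488483/246338651 ≈ -0.050696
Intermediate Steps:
g(l, w) = 4 + l (g(l, w) = 4 - (-1)*l = 4 + l)
m = -10149/6349 (m = 20298/(-12698) = 20298*(-1/12698) = -10149/6349 ≈ -1.5985)
(-8033 + (g(4, 7) + 92)**2)/(-38798 + m) = (-8033 + ((4 + 4) + 92)**2)/(-38798 - 10149/6349) = (-8033 + (8 + 92)**2)/(-246338651/6349) = (-8033 + 100**2)*(-6349/246338651) = (-8033 + 10000)*(-6349/246338651) = 1967*(-6349/246338651) = -12488483/246338651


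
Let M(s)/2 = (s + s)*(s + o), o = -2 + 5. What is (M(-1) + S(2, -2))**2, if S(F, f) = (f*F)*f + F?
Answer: 4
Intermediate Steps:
o = 3
S(F, f) = F + F*f**2 (S(F, f) = (F*f)*f + F = F*f**2 + F = F + F*f**2)
M(s) = 4*s*(3 + s) (M(s) = 2*((s + s)*(s + 3)) = 2*((2*s)*(3 + s)) = 2*(2*s*(3 + s)) = 4*s*(3 + s))
(M(-1) + S(2, -2))**2 = (4*(-1)*(3 - 1) + 2*(1 + (-2)**2))**2 = (4*(-1)*2 + 2*(1 + 4))**2 = (-8 + 2*5)**2 = (-8 + 10)**2 = 2**2 = 4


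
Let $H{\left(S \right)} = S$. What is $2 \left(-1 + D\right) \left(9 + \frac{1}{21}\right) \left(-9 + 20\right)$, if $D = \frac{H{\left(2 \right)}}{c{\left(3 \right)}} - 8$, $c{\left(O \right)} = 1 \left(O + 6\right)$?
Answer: $- \frac{330220}{189} \approx -1747.2$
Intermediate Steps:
$c{\left(O \right)} = 6 + O$ ($c{\left(O \right)} = 1 \left(6 + O\right) = 6 + O$)
$D = - \frac{70}{9}$ ($D = \frac{2}{6 + 3} - 8 = \frac{2}{9} - 8 = - \frac{70}{9} \approx -7.7778$)
$2 \left(-1 + D\right) \left(9 + \frac{1}{21}\right) \left(-9 + 20\right) = 2 \left(-1 - \frac{70}{9}\right) \left(9 + \frac{1}{21}\right) \left(-9 + 20\right) = 2 \left(- \frac{79}{9}\right) \left(9 + \frac{1}{21}\right) 11 = - \frac{158 \cdot \frac{190}{21} \cdot 11}{9} = \left(- \frac{158}{9}\right) \frac{2090}{21} = - \frac{330220}{189}$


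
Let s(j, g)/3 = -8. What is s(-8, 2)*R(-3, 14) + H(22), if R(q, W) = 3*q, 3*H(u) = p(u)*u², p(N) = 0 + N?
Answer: 11296/3 ≈ 3765.3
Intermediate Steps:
p(N) = N
s(j, g) = -24 (s(j, g) = 3*(-8) = -24)
H(u) = u³/3 (H(u) = (u*u²)/3 = u³/3)
s(-8, 2)*R(-3, 14) + H(22) = -72*(-3) + (⅓)*22³ = -24*(-9) + (⅓)*10648 = 216 + 10648/3 = 11296/3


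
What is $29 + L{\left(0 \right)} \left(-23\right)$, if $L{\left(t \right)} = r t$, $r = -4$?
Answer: $29$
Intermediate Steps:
$L{\left(t \right)} = - 4 t$
$29 + L{\left(0 \right)} \left(-23\right) = 29 + \left(-4\right) 0 \left(-23\right) = 29 + 0 \left(-23\right) = 29 + 0 = 29$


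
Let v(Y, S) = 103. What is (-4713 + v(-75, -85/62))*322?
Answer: -1484420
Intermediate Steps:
(-4713 + v(-75, -85/62))*322 = (-4713 + 103)*322 = -4610*322 = -1484420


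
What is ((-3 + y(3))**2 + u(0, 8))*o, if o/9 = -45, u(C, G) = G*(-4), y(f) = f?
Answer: 12960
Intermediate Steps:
u(C, G) = -4*G
o = -405 (o = 9*(-45) = -405)
((-3 + y(3))**2 + u(0, 8))*o = ((-3 + 3)**2 - 4*8)*(-405) = (0**2 - 32)*(-405) = (0 - 32)*(-405) = -32*(-405) = 12960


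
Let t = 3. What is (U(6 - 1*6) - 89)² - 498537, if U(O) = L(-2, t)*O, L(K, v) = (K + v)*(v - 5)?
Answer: -490616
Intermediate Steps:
L(K, v) = (-5 + v)*(K + v) (L(K, v) = (K + v)*(-5 + v) = (-5 + v)*(K + v))
U(O) = -2*O (U(O) = (3² - 5*(-2) - 5*3 - 2*3)*O = (9 + 10 - 15 - 6)*O = -2*O)
(U(6 - 1*6) - 89)² - 498537 = (-2*(6 - 1*6) - 89)² - 498537 = (-2*(6 - 6) - 89)² - 498537 = (-2*0 - 89)² - 498537 = (0 - 89)² - 498537 = (-89)² - 498537 = 7921 - 498537 = -490616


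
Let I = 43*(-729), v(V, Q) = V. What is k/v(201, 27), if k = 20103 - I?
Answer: 17150/67 ≈ 255.97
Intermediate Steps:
I = -31347
k = 51450 (k = 20103 - 1*(-31347) = 20103 + 31347 = 51450)
k/v(201, 27) = 51450/201 = 51450*(1/201) = 17150/67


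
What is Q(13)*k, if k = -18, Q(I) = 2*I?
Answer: -468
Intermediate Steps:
Q(13)*k = (2*13)*(-18) = 26*(-18) = -468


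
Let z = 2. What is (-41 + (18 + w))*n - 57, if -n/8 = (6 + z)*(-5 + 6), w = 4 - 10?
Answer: 1799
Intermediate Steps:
w = -6
n = -64 (n = -8*(6 + 2)*(-5 + 6) = -64 ≈ -64.000)
(-41 + (18 + w))*n - 57 = (-41 + (18 - 6))*(-64) - 57 = (-41 + 12)*(-64) - 57 = -29*(-64) - 57 = 1856 - 57 = 1799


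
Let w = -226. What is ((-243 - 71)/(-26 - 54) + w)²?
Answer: 78907689/1600 ≈ 49317.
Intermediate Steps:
((-243 - 71)/(-26 - 54) + w)² = ((-243 - 71)/(-26 - 54) - 226)² = (-314/(-80) - 226)² = (-314*(-1/80) - 226)² = (157/40 - 226)² = (-8883/40)² = 78907689/1600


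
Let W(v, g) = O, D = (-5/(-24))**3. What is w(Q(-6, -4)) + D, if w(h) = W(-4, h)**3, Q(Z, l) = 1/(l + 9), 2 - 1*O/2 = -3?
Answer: 13824125/13824 ≈ 1000.0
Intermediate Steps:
D = 125/13824 (D = (-5*(-1/24))**3 = (5/24)**3 = 125/13824 ≈ 0.0090422)
O = 10 (O = 4 - 2*(-3) = 4 + 6 = 10)
Q(Z, l) = 1/(9 + l)
W(v, g) = 10
w(h) = 1000 (w(h) = 10**3 = 1000)
w(Q(-6, -4)) + D = 1000 + 125/13824 = 13824125/13824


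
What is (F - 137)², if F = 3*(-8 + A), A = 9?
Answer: 17956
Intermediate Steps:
F = 3 (F = 3*(-8 + 9) = 3*1 = 3)
(F - 137)² = (3 - 137)² = (-134)² = 17956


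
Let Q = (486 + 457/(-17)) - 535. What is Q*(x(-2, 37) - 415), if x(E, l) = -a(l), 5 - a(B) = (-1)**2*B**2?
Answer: -1224210/17 ≈ -72012.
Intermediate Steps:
a(B) = 5 - B**2 (a(B) = 5 - (-1)**2*B**2 = 5 - B**2)
x(E, l) = -5 + l**2 (x(E, l) = -(5 - l**2) = -5 + l**2)
Q = -1290/17 (Q = (486 + 457*(-1/17)) - 535 = (486 - 457/17) - 535 = 7805/17 - 535 = -1290/17 ≈ -75.882)
Q*(x(-2, 37) - 415) = -1290*((-5 + 37**2) - 415)/17 = -1290*((-5 + 1369) - 415)/17 = -1290*(1364 - 415)/17 = -1290/17*949 = -1224210/17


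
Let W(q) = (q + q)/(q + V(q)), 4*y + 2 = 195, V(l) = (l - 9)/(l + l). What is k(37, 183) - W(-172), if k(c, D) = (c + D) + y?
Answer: 62819707/235948 ≈ 266.24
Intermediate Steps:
V(l) = (-9 + l)/(2*l) (V(l) = (-9 + l)/((2*l)) = (-9 + l)*(1/(2*l)) = (-9 + l)/(2*l))
y = 193/4 (y = -½ + (¼)*195 = -½ + 195/4 = 193/4 ≈ 48.250)
W(q) = 2*q/(q + (-9 + q)/(2*q)) (W(q) = (q + q)/(q + (-9 + q)/(2*q)) = (2*q)/(q + (-9 + q)/(2*q)) = 2*q/(q + (-9 + q)/(2*q)))
k(c, D) = 193/4 + D + c (k(c, D) = (c + D) + 193/4 = (D + c) + 193/4 = 193/4 + D + c)
k(37, 183) - W(-172) = (193/4 + 183 + 37) - 4*(-172)²/(-9 - 172 + 2*(-172)²) = 1073/4 - 4*29584/(-9 - 172 + 2*29584) = 1073/4 - 4*29584/(-9 - 172 + 59168) = 1073/4 - 4*29584/58987 = 1073/4 - 1*118336/58987 = 1073/4 - 118336/58987 = 62819707/235948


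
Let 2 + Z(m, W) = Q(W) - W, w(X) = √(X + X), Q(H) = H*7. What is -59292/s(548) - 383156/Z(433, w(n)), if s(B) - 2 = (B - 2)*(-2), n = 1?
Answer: -103906028/9265 - 574734*√2/17 ≈ -59026.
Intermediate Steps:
Q(H) = 7*H
w(X) = √2*√X (w(X) = √(2*X) = √2*√X)
Z(m, W) = -2 + 6*W (Z(m, W) = -2 + (7*W - W) = -2 + 6*W)
s(B) = 6 - 2*B (s(B) = 2 + (B - 2)*(-2) = 2 + (-2 + B)*(-2) = 2 + (4 - 2*B) = 6 - 2*B)
-59292/s(548) - 383156/Z(433, w(n)) = -59292/(6 - 2*548) - 383156/(-2 + 6*(√2*√1)) = -59292/(6 - 1096) - 383156/(-2 + 6*(√2*1)) = -59292/(-1090) - 383156/(-2 + 6*√2) = -59292*(-1/1090) - 383156/(-2 + 6*√2) = 29646/545 - 383156/(-2 + 6*√2)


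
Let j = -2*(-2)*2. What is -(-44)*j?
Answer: 352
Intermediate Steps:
j = 8 (j = 4*2 = 8)
-(-44)*j = -(-44)*8 = -4*(-88) = 352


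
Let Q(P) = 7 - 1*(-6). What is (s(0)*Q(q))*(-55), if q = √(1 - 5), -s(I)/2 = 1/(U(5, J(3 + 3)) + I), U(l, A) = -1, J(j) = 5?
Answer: -1430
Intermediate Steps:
s(I) = -2/(-1 + I)
q = 2*I (q = √(-4) = 2*I ≈ 2.0*I)
Q(P) = 13 (Q(P) = 7 + 6 = 13)
(s(0)*Q(q))*(-55) = (-2/(-1 + 0)*13)*(-55) = (-2/(-1)*13)*(-55) = (-2*(-1)*13)*(-55) = (2*13)*(-55) = 26*(-55) = -1430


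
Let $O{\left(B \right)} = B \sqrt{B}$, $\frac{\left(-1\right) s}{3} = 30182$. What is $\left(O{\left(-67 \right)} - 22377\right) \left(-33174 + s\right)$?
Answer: $2768482440 + 8289240 i \sqrt{67} \approx 2.7685 \cdot 10^{9} + 6.785 \cdot 10^{7} i$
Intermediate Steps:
$s = -90546$ ($s = \left(-3\right) 30182 = -90546$)
$O{\left(B \right)} = B^{\frac{3}{2}}$
$\left(O{\left(-67 \right)} - 22377\right) \left(-33174 + s\right) = \left(\left(-67\right)^{\frac{3}{2}} - 22377\right) \left(-33174 - 90546\right) = \left(- 67 i \sqrt{67} - 22377\right) \left(-123720\right) = \left(-22377 - 67 i \sqrt{67}\right) \left(-123720\right) = 2768482440 + 8289240 i \sqrt{67}$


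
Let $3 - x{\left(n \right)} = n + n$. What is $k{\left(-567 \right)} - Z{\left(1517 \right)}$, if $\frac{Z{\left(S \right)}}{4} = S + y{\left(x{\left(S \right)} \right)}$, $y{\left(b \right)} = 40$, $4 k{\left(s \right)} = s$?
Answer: $- \frac{25479}{4} \approx -6369.8$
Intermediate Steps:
$x{\left(n \right)} = 3 - 2 n$ ($x{\left(n \right)} = 3 - \left(n + n\right) = 3 - 2 n$)
$k{\left(s \right)} = \frac{s}{4}$
$Z{\left(S \right)} = 160 + 4 S$ ($Z{\left(S \right)} = 4 \left(S + 40\right) = 4 \left(40 + S\right) = 160 + 4 S$)
$k{\left(-567 \right)} - Z{\left(1517 \right)} = \frac{1}{4} \left(-567\right) - \left(160 + 4 \cdot 1517\right) = - \frac{567}{4} - \left(160 + 6068\right) = - \frac{567}{4} - 6228 = - \frac{25479}{4}$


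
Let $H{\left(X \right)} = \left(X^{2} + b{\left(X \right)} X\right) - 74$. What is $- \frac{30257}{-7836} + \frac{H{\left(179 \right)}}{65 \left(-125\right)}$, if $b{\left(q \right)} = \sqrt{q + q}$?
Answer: $- \frac{358099}{4897500} - \frac{179 \sqrt{358}}{8125} \approx -0.48996$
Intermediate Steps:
$b{\left(q \right)} = \sqrt{2} \sqrt{q}$ ($b{\left(q \right)} = \sqrt{2 q} = \sqrt{2} \sqrt{q}$)
$H{\left(X \right)} = -74 + X^{2} + \sqrt{2} X^{\frac{3}{2}}$ ($H{\left(X \right)} = \left(X^{2} + \sqrt{2} \sqrt{X} X\right) - 74 = \left(X^{2} + \sqrt{2} X^{\frac{3}{2}}\right) - 74 = -74 + X^{2} + \sqrt{2} X^{\frac{3}{2}}$)
$- \frac{30257}{-7836} + \frac{H{\left(179 \right)}}{65 \left(-125\right)} = - \frac{30257}{-7836} + \frac{-74 + 179^{2} + \sqrt{2} \cdot 179^{\frac{3}{2}}}{65 \left(-125\right)} = \left(-30257\right) \left(- \frac{1}{7836}\right) + \frac{-74 + 32041 + \sqrt{2} \cdot 179 \sqrt{179}}{-8125} = \frac{30257}{7836} + \left(-74 + 32041 + 179 \sqrt{358}\right) \left(- \frac{1}{8125}\right) = \frac{30257}{7836} + \left(31967 + 179 \sqrt{358}\right) \left(- \frac{1}{8125}\right) = \frac{30257}{7836} - \left(\frac{2459}{625} + \frac{179 \sqrt{358}}{8125}\right) = - \frac{358099}{4897500} - \frac{179 \sqrt{358}}{8125}$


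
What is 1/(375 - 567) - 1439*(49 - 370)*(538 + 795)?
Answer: 118221701183/192 ≈ 6.1574e+8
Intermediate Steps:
1/(375 - 567) - 1439*(49 - 370)*(538 + 795) = 1/(-192) - (-461919)*1333 = -1/192 - 1439*(-427893) = -1/192 + 615738027 = 118221701183/192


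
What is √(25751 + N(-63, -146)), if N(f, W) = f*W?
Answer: √34949 ≈ 186.95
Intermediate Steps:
N(f, W) = W*f
√(25751 + N(-63, -146)) = √(25751 - 146*(-63)) = √(25751 + 9198) = √34949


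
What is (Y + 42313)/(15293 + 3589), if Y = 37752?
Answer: 80065/18882 ≈ 4.2403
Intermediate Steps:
(Y + 42313)/(15293 + 3589) = (37752 + 42313)/(15293 + 3589) = 80065/18882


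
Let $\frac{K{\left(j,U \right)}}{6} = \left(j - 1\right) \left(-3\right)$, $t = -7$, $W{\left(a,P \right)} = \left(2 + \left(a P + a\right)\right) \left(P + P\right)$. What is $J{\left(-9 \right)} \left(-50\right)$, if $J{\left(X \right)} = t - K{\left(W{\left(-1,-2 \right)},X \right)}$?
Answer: $12050$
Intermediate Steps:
$W{\left(a,P \right)} = 2 P \left(2 + a + P a\right)$ ($W{\left(a,P \right)} = \left(2 + \left(P a + a\right)\right) 2 P = \left(2 + \left(a + P a\right)\right) 2 P = \left(2 + a + P a\right) 2 P = 2 P \left(2 + a + P a\right)$)
$K{\left(j,U \right)} = 18 - 18 j$ ($K{\left(j,U \right)} = 6 \left(j - 1\right) \left(-3\right) = 6 \left(-1 + j\right) \left(-3\right) = 6 \left(3 - 3 j\right) = 18 - 18 j$)
$J{\left(X \right)} = -241$ ($J{\left(X \right)} = -7 - \left(18 - 18 \cdot 2 \left(-2\right) \left(2 - 1 - -2\right)\right) = -7 - \left(18 - 18 \cdot 2 \left(-2\right) \left(2 - 1 + 2\right)\right) = -7 - \left(18 - 18 \cdot 2 \left(-2\right) 3\right) = -7 - \left(18 - -216\right) = -7 - \left(18 + 216\right) = -7 - 234 = -241$)
$J{\left(-9 \right)} \left(-50\right) = \left(-241\right) \left(-50\right) = 12050$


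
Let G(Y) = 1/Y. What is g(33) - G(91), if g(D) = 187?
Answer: 17016/91 ≈ 186.99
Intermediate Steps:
G(Y) = 1/Y
g(33) - G(91) = 187 - 1/91 = 17016/91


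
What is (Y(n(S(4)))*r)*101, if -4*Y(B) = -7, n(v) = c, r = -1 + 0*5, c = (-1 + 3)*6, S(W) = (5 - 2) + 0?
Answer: -707/4 ≈ -176.75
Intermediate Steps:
S(W) = 3 (S(W) = 3 + 0 = 3)
c = 12 (c = 2*6 = 12)
r = -1 (r = -1 + 0 = -1)
n(v) = 12
Y(B) = 7/4 (Y(B) = -1/4*(-7) = 7/4)
(Y(n(S(4)))*r)*101 = ((7/4)*(-1))*101 = -7/4*101 = -707/4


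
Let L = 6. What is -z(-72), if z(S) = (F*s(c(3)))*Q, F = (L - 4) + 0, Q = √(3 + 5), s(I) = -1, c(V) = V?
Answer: 4*√2 ≈ 5.6569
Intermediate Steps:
Q = 2*√2 (Q = √8 = 2*√2 ≈ 2.8284)
F = 2 (F = (6 - 4) + 0 = 2 + 0 = 2)
z(S) = -4*√2 (z(S) = (2*(-1))*(2*√2) = -4*√2)
-z(-72) = -(-4)*√2 = 4*√2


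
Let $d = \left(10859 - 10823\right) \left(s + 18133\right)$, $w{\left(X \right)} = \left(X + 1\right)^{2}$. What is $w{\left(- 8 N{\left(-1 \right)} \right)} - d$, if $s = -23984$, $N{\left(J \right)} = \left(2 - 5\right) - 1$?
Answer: $211725$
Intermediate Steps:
$N{\left(J \right)} = -4$ ($N{\left(J \right)} = -3 - 1 = -4$)
$w{\left(X \right)} = \left(1 + X\right)^{2}$
$d = -210636$ ($d = \left(10859 - 10823\right) \left(-23984 + 18133\right) = 36 \left(-5851\right) = -210636$)
$w{\left(- 8 N{\left(-1 \right)} \right)} - d = \left(1 - -32\right)^{2} - -210636 = \left(1 + 32\right)^{2} + 210636 = 33^{2} + 210636 = 1089 + 210636 = 211725$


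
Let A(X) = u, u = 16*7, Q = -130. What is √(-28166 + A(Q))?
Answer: 13*I*√166 ≈ 167.49*I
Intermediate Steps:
u = 112
A(X) = 112
√(-28166 + A(Q)) = √(-28166 + 112) = √(-28054) = 13*I*√166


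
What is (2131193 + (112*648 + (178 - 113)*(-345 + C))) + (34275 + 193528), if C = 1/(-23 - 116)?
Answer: 334871368/139 ≈ 2.4091e+6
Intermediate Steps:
C = -1/139 (C = 1/(-139) = -1/139 ≈ -0.0071942)
(2131193 + (112*648 + (178 - 113)*(-345 + C))) + (34275 + 193528) = (2131193 + (112*648 + (178 - 113)*(-345 - 1/139))) + (34275 + 193528) = (2131193 + (72576 + 65*(-47956/139))) + 227803 = (2131193 + (72576 - 3117140/139)) + 227803 = (2131193 + 6970924/139) + 227803 = 303206751/139 + 227803 = 334871368/139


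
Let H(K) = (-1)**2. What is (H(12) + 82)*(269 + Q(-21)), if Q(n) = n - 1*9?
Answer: 19837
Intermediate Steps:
Q(n) = -9 + n (Q(n) = n - 9 = -9 + n)
H(K) = 1
(H(12) + 82)*(269 + Q(-21)) = (1 + 82)*(269 + (-9 - 21)) = 83*(269 - 30) = 83*239 = 19837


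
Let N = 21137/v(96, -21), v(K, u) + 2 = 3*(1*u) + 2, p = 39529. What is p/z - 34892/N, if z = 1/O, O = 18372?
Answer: 15350257816152/21137 ≈ 7.2623e+8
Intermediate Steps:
z = 1/18372 ≈ 5.4431e-5
v(K, u) = 3*u (v(K, u) = -2 + (3*(1*u) + 2) = -2 + (3*u + 2) = -2 + (2 + 3*u) = 3*u)
N = -21137/63 (N = 21137/((3*(-21))) = 21137/(-63) = 21137*(-1/63) = -21137/63 ≈ -335.51)
p/z - 34892/N = 39529/(1/18372) - 34892/(-21137/63) = 39529*18372 - 34892*(-63/21137) = 726226788 + 2198196/21137 = 15350257816152/21137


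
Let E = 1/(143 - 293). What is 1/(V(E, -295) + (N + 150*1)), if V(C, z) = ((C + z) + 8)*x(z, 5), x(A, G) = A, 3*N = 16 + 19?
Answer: 30/2544859 ≈ 1.1788e-5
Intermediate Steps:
N = 35/3 (N = (16 + 19)/3 = (⅓)*35 = 35/3 ≈ 11.667)
E = -1/150 (E = 1/(-150) = -1/150 ≈ -0.0066667)
V(C, z) = z*(8 + C + z) (V(C, z) = ((C + z) + 8)*z = (8 + C + z)*z = z*(8 + C + z))
1/(V(E, -295) + (N + 150*1)) = 1/(-295*(8 - 1/150 - 295) + (35/3 + 150*1)) = 1/(-295*(-43051/150) + (35/3 + 150)) = 1/(2540009/30 + 485/3) = 1/(2544859/30) = 30/2544859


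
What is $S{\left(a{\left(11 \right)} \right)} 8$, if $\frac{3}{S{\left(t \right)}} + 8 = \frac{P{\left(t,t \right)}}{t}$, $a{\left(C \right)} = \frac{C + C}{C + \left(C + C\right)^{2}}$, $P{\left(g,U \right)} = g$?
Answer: $- \frac{24}{7} \approx -3.4286$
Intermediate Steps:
$a{\left(C \right)} = \frac{2 C}{C + 4 C^{2}}$ ($a{\left(C \right)} = \frac{2 C}{C + \left(2 C\right)^{2}} = \frac{2 C}{C + 4 C^{2}}$)
$S{\left(t \right)} = - \frac{3}{7}$ ($S{\left(t \right)} = \frac{3}{-8 + \frac{t}{t}} = \frac{3}{-8 + 1} = \frac{3}{-7} = 3 \left(- \frac{1}{7}\right) = - \frac{3}{7}$)
$S{\left(a{\left(11 \right)} \right)} 8 = \left(- \frac{3}{7}\right) 8 = - \frac{24}{7}$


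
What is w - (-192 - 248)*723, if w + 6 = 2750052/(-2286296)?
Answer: 181825003923/571574 ≈ 3.1811e+5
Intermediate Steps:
w = -4116957/571574 (w = -6 + 2750052/(-2286296) = -6 + 2750052*(-1/2286296) = -6 - 687513/571574 = -4116957/571574 ≈ -7.2028)
w - (-192 - 248)*723 = -4116957/571574 - (-192 - 248)*723 = -4116957/571574 - (-440)*723 = -4116957/571574 - 1*(-318120) = -4116957/571574 + 318120 = 181825003923/571574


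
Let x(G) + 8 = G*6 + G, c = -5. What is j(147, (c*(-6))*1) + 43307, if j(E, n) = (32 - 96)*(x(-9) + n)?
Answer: 45931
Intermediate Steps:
x(G) = -8 + 7*G (x(G) = -8 + (G*6 + G) = -8 + (6*G + G) = -8 + 7*G)
j(E, n) = 4544 - 64*n (j(E, n) = (32 - 96)*((-8 + 7*(-9)) + n) = -64*((-8 - 63) + n) = -64*(-71 + n) = 4544 - 64*n)
j(147, (c*(-6))*1) + 43307 = (4544 - 64*(-5*(-6))) + 43307 = (4544 - 1920) + 43307 = 2624 + 43307 = 45931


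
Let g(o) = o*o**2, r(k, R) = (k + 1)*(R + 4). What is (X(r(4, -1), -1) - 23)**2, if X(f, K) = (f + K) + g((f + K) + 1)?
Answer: 11329956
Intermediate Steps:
r(k, R) = (1 + k)*(4 + R)
g(o) = o**3
X(f, K) = K + f + (1 + K + f)**3 (X(f, K) = (f + K) + ((f + K) + 1)**3 = (K + f) + ((K + f) + 1)**3 = (K + f) + (1 + K + f)**3 = K + f + (1 + K + f)**3)
(X(r(4, -1), -1) - 23)**2 = ((-1 + (4 - 1 + 4*4 - 1*4) + (1 - 1 + (4 - 1 + 4*4 - 1*4))**3) - 23)**2 = ((-1 + (4 - 1 + 16 - 4) + (1 - 1 + (4 - 1 + 16 - 4))**3) - 23)**2 = ((-1 + 15 + (1 - 1 + 15)**3) - 23)**2 = ((-1 + 15 + 15**3) - 23)**2 = ((-1 + 15 + 3375) - 23)**2 = (3389 - 23)**2 = 3366**2 = 11329956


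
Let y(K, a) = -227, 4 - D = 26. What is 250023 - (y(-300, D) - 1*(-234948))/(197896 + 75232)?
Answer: 68288047223/273128 ≈ 2.5002e+5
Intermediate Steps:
D = -22 (D = 4 - 1*26 = 4 - 26 = -22)
250023 - (y(-300, D) - 1*(-234948))/(197896 + 75232) = 250023 - (-227 - 1*(-234948))/(197896 + 75232) = 250023 - (-227 + 234948)/273128 = 250023 - 234721/273128 = 68288047223/273128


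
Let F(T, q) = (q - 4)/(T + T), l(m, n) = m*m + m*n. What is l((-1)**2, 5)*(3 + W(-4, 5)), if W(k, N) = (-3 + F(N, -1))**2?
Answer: 183/2 ≈ 91.500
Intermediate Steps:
l(m, n) = m**2 + m*n
F(T, q) = (-4 + q)/(2*T) (F(T, q) = (-4 + q)/((2*T)) = (-4 + q)*(1/(2*T)) = (-4 + q)/(2*T))
W(k, N) = (-3 - 5/(2*N))**2 (W(k, N) = (-3 + (-4 - 1)/(2*N))**2 = (-3 + (1/2)*(-5)/N)**2 = (-3 - 5/(2*N))**2)
l((-1)**2, 5)*(3 + W(-4, 5)) = ((-1)**2*((-1)**2 + 5))*(3 + (1/4)*(5 + 6*5)**2/5**2) = (1*(1 + 5))*(3 + (1/4)*(1/25)*(5 + 30)**2) = (1*6)*(3 + (1/4)*(1/25)*35**2) = 6*(3 + (1/4)*(1/25)*1225) = 6*(3 + 49/4) = 6*(61/4) = 183/2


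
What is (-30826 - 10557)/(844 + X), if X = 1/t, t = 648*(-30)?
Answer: -27740880/565771 ≈ -49.032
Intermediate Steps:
t = -19440
X = -1/19440 (X = 1/(-19440) = -1/19440 ≈ -5.1440e-5)
(-30826 - 10557)/(844 + X) = (-30826 - 10557)/(844 - 1/19440) = -41383/16407359/19440 = -41383*19440/16407359 = -27740880/565771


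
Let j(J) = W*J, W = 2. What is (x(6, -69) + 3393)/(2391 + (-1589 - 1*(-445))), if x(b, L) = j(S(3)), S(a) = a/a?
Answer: 3395/1247 ≈ 2.7225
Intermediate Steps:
S(a) = 1
j(J) = 2*J
x(b, L) = 2 (x(b, L) = 2*1 = 2)
(x(6, -69) + 3393)/(2391 + (-1589 - 1*(-445))) = (2 + 3393)/(2391 + (-1589 - 1*(-445))) = 3395/(2391 + (-1589 + 445)) = 3395/(2391 - 1144) = 3395/1247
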